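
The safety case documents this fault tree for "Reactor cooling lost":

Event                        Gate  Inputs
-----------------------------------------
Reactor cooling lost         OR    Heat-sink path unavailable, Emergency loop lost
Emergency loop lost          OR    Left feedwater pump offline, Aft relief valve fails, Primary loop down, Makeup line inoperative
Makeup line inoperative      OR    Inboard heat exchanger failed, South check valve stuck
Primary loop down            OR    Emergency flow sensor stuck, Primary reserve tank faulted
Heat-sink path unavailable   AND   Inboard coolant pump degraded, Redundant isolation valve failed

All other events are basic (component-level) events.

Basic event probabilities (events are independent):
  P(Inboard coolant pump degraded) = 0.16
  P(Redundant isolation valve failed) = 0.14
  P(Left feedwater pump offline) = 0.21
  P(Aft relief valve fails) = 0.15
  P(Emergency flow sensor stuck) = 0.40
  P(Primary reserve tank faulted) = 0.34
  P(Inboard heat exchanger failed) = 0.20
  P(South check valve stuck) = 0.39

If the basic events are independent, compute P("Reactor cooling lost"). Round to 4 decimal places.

P(Heat-sink path unavailable) [AND] = 0.16 × 0.14 = 0.022400
P(Primary loop down) [OR] = 1 − (1−0.40) × (1−0.34) = 0.604000
P(Makeup line inoperative) [OR] = 1 − (1−0.20) × (1−0.39) = 0.512000
P(Emergency loop lost) [OR] = 1 − (1−0.21) × (1−0.15) × (1−0.604000) × (1−0.512000) = 0.870234
P(Reactor cooling lost) [OR] = 1 − (1−0.022400) × (1−0.870234) = 0.873141
Rounded to 4 decimal places: P(Reactor cooling lost) ≈ 0.8731.

0.8731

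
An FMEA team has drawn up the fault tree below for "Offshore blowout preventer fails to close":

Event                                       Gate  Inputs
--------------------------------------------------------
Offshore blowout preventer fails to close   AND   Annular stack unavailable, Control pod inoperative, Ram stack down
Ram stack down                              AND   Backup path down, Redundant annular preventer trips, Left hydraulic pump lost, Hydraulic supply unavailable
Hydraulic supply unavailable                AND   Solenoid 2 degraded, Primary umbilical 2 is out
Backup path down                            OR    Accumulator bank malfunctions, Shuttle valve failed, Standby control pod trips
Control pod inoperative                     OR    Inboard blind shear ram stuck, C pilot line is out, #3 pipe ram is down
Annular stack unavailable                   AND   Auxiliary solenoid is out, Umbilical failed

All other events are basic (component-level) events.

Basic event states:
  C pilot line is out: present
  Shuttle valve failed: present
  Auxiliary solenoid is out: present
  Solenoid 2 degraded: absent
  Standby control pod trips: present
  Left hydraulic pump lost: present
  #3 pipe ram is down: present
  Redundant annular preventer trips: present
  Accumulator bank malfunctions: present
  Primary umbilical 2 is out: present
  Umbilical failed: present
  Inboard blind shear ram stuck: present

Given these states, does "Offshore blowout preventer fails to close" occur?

Annular stack unavailable [AND]: Auxiliary solenoid is out=occurs, Umbilical failed=occurs → all inputs occur → occurs.
Control pod inoperative [OR]: Inboard blind shear ram stuck=occurs, C pilot line is out=occurs, #3 pipe ram is down=occurs → at least one input occurs → occurs.
Backup path down [OR]: Accumulator bank malfunctions=occurs, Shuttle valve failed=occurs, Standby control pod trips=occurs → at least one input occurs → occurs.
Hydraulic supply unavailable [AND]: Solenoid 2 degraded=not, Primary umbilical 2 is out=occurs → not all inputs occur → does not occur.
Ram stack down [AND]: Backup path down=occurs, Redundant annular preventer trips=occurs, Left hydraulic pump lost=occurs, Hydraulic supply unavailable=not → not all inputs occur → does not occur.
Offshore blowout preventer fails to close [AND]: Annular stack unavailable=occurs, Control pod inoperative=occurs, Ram stack down=not → not all inputs occur → does not occur.

No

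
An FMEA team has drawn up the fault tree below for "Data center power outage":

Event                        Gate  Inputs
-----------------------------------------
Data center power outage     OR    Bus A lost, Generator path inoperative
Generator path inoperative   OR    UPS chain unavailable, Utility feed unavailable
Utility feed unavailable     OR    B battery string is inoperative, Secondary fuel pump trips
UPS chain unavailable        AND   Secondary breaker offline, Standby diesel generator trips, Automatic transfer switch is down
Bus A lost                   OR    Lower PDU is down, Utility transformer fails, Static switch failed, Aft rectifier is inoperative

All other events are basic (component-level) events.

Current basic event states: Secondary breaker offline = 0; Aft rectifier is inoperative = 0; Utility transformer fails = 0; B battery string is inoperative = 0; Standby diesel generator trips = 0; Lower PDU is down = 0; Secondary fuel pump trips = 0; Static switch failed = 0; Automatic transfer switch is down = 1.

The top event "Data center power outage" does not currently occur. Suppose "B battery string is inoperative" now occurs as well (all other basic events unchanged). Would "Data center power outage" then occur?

Yes

Counterfactual: set "B battery string is inoperative" to occurred.
Bus A lost [OR]: Lower PDU is down=not, Utility transformer fails=not, Static switch failed=not, Aft rectifier is inoperative=not → no input occurs → does not occur.
UPS chain unavailable [AND]: Secondary breaker offline=not, Standby diesel generator trips=not, Automatic transfer switch is down=occurs → not all inputs occur → does not occur.
Utility feed unavailable [OR]: B battery string is inoperative=occurs, Secondary fuel pump trips=not → at least one input occurs → occurs.
Generator path inoperative [OR]: UPS chain unavailable=not, Utility feed unavailable=occurs → at least one input occurs → occurs.
Data center power outage [OR]: Bus A lost=not, Generator path inoperative=occurs → at least one input occurs → occurs.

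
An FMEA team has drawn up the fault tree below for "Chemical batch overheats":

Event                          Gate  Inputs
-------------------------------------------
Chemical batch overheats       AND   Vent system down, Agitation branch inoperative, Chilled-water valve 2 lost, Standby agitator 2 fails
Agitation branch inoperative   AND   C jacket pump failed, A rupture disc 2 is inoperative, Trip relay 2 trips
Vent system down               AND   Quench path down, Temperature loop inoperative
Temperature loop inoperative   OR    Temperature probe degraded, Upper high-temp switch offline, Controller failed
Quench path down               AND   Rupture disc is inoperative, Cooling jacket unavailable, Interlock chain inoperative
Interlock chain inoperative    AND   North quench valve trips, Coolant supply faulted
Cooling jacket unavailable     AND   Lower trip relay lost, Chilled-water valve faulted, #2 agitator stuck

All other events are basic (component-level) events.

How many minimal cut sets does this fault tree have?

Cooling jacket unavailable [AND]: one cut set from each child combined → 1 × 1 × 1 = 1 cut set(s).
Interlock chain inoperative [AND]: one cut set from each child combined → 1 × 1 = 1 cut set(s).
Quench path down [AND]: one cut set from each child combined → 1 × 1 × 1 = 1 cut set(s).
Temperature loop inoperative [OR]: union of children's cut sets → 3 cut set(s).
Vent system down [AND]: one cut set from each child combined → 1 × 3 = 3 cut set(s).
Agitation branch inoperative [AND]: one cut set from each child combined → 1 × 1 × 1 = 1 cut set(s).
Chemical batch overheats [AND]: one cut set from each child combined → 3 × 1 × 1 × 1 = 3 cut set(s).
Minimal cut sets: {#2 agitator stuck, A rupture disc 2 is inoperative, C jacket pump failed, Chilled-water valve 2 lost, Chilled-water valve faulted, Coolant supply faulted, Lower trip relay lost, North quench valve trips, Rupture disc is inoperative, Standby agitator 2 fails, Temperature probe degraded, Trip relay 2 trips}; {#2 agitator stuck, A rupture disc 2 is inoperative, C jacket pump failed, Chilled-water valve 2 lost, Chilled-water valve faulted, Coolant supply faulted, Lower trip relay lost, North quench valve trips, Rupture disc is inoperative, Standby agitator 2 fails, Trip relay 2 trips, Upper high-temp switch offline}; {#2 agitator stuck, A rupture disc 2 is inoperative, C jacket pump failed, Chilled-water valve 2 lost, Chilled-water valve faulted, Controller failed, Coolant supply faulted, Lower trip relay lost, North quench valve trips, Rupture disc is inoperative, Standby agitator 2 fails, Trip relay 2 trips}.

3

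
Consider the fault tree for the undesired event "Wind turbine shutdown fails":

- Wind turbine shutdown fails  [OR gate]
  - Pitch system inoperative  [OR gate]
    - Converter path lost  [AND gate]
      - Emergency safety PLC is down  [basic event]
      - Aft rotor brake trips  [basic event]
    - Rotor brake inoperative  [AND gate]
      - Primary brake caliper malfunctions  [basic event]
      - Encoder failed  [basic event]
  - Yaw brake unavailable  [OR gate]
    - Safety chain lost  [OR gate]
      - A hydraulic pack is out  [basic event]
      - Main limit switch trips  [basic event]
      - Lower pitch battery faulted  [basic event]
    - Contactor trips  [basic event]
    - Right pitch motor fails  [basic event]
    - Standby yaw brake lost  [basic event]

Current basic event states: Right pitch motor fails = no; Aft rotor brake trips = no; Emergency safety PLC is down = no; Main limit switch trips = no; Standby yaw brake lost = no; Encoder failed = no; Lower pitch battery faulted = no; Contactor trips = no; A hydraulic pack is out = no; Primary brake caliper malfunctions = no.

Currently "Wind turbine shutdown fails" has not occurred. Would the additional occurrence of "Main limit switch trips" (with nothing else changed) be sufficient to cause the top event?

Counterfactual: set "Main limit switch trips" to occurred.
Converter path lost [AND]: Emergency safety PLC is down=not, Aft rotor brake trips=not → not all inputs occur → does not occur.
Rotor brake inoperative [AND]: Primary brake caliper malfunctions=not, Encoder failed=not → not all inputs occur → does not occur.
Pitch system inoperative [OR]: Converter path lost=not, Rotor brake inoperative=not → no input occurs → does not occur.
Safety chain lost [OR]: A hydraulic pack is out=not, Main limit switch trips=occurs, Lower pitch battery faulted=not → at least one input occurs → occurs.
Yaw brake unavailable [OR]: Safety chain lost=occurs, Contactor trips=not, Right pitch motor fails=not, Standby yaw brake lost=not → at least one input occurs → occurs.
Wind turbine shutdown fails [OR]: Pitch system inoperative=not, Yaw brake unavailable=occurs → at least one input occurs → occurs.

Yes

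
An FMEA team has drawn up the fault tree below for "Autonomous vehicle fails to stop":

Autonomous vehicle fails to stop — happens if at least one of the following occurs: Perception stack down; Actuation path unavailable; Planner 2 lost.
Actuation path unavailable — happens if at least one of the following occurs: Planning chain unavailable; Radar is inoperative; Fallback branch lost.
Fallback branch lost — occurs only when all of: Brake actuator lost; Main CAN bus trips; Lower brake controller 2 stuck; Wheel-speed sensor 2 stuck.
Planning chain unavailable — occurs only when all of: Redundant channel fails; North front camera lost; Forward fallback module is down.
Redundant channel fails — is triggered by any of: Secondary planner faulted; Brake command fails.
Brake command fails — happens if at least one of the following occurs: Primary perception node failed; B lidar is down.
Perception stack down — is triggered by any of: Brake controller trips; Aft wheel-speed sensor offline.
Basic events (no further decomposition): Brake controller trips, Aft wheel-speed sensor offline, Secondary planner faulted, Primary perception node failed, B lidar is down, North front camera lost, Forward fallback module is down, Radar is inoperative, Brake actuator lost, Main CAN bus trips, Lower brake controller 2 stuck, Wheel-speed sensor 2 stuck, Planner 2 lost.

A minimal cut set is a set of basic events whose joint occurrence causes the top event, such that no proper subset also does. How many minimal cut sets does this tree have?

8

Perception stack down [OR]: union of children's cut sets → 2 cut set(s).
Brake command fails [OR]: union of children's cut sets → 2 cut set(s).
Redundant channel fails [OR]: union of children's cut sets → 3 cut set(s).
Planning chain unavailable [AND]: one cut set from each child combined → 3 × 1 × 1 = 3 cut set(s).
Fallback branch lost [AND]: one cut set from each child combined → 1 × 1 × 1 × 1 = 1 cut set(s).
Actuation path unavailable [OR]: union of children's cut sets → 5 cut set(s).
Autonomous vehicle fails to stop [OR]: union of children's cut sets → 8 cut set(s).
Minimal cut sets: {Brake controller trips}; {Aft wheel-speed sensor offline}; {Forward fallback module is down, North front camera lost, Secondary planner faulted}; {Forward fallback module is down, North front camera lost, Primary perception node failed}; {B lidar is down, Forward fallback module is down, North front camera lost}; {Radar is inoperative}; {Brake actuator lost, Lower brake controller 2 stuck, Main CAN bus trips, Wheel-speed sensor 2 stuck}; {Planner 2 lost}.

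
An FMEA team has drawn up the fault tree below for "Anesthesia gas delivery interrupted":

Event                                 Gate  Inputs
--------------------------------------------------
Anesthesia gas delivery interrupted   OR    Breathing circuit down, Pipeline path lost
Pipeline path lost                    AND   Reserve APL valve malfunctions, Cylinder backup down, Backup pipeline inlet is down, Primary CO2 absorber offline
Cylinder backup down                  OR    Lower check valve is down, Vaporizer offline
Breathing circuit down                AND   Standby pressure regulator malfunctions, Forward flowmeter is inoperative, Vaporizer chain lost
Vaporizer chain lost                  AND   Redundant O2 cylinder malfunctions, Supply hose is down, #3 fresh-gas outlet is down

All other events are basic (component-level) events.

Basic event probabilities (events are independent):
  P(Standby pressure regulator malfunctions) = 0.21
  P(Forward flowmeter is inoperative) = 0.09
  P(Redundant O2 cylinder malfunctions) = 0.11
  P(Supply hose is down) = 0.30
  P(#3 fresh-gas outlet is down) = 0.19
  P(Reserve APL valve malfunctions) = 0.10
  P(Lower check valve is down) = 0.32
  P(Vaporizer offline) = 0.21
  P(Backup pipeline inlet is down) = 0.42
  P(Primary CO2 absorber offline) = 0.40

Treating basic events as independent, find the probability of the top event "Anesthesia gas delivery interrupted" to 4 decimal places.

0.0079

P(Vaporizer chain lost) [AND] = 0.11 × 0.30 × 0.19 = 0.006270
P(Breathing circuit down) [AND] = 0.21 × 0.09 × 0.006270 = 0.000119
P(Cylinder backup down) [OR] = 1 − (1−0.32) × (1−0.21) = 0.462800
P(Pipeline path lost) [AND] = 0.10 × 0.462800 × 0.42 × 0.40 = 0.007775
P(Anesthesia gas delivery interrupted) [OR] = 1 − (1−0.000119) × (1−0.007775) = 0.007893
Rounded to 4 decimal places: P(Anesthesia gas delivery interrupted) ≈ 0.0079.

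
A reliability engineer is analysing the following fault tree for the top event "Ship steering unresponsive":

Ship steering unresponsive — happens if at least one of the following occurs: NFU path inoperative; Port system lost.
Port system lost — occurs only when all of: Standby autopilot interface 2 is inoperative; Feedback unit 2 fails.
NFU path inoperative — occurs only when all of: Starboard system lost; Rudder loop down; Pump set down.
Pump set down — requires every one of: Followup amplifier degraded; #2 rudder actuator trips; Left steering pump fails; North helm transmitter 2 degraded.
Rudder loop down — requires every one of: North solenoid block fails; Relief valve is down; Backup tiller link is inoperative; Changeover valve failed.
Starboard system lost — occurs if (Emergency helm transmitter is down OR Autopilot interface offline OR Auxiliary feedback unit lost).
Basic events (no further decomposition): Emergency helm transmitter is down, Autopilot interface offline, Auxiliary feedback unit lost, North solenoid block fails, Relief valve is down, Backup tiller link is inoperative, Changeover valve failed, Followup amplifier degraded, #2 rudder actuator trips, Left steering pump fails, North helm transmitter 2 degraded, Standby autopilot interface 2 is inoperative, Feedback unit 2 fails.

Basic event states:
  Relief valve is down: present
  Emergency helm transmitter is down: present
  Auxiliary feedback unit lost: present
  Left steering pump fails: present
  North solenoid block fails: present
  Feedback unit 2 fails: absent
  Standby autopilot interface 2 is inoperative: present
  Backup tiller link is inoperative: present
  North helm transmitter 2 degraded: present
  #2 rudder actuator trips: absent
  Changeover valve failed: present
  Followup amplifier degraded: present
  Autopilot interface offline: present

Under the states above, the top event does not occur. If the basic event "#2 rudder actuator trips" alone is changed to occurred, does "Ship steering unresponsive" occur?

Yes

Counterfactual: set "#2 rudder actuator trips" to occurred.
Starboard system lost [OR]: Emergency helm transmitter is down=occurs, Autopilot interface offline=occurs, Auxiliary feedback unit lost=occurs → at least one input occurs → occurs.
Rudder loop down [AND]: North solenoid block fails=occurs, Relief valve is down=occurs, Backup tiller link is inoperative=occurs, Changeover valve failed=occurs → all inputs occur → occurs.
Pump set down [AND]: Followup amplifier degraded=occurs, #2 rudder actuator trips=occurs, Left steering pump fails=occurs, North helm transmitter 2 degraded=occurs → all inputs occur → occurs.
NFU path inoperative [AND]: Starboard system lost=occurs, Rudder loop down=occurs, Pump set down=occurs → all inputs occur → occurs.
Port system lost [AND]: Standby autopilot interface 2 is inoperative=occurs, Feedback unit 2 fails=not → not all inputs occur → does not occur.
Ship steering unresponsive [OR]: NFU path inoperative=occurs, Port system lost=not → at least one input occurs → occurs.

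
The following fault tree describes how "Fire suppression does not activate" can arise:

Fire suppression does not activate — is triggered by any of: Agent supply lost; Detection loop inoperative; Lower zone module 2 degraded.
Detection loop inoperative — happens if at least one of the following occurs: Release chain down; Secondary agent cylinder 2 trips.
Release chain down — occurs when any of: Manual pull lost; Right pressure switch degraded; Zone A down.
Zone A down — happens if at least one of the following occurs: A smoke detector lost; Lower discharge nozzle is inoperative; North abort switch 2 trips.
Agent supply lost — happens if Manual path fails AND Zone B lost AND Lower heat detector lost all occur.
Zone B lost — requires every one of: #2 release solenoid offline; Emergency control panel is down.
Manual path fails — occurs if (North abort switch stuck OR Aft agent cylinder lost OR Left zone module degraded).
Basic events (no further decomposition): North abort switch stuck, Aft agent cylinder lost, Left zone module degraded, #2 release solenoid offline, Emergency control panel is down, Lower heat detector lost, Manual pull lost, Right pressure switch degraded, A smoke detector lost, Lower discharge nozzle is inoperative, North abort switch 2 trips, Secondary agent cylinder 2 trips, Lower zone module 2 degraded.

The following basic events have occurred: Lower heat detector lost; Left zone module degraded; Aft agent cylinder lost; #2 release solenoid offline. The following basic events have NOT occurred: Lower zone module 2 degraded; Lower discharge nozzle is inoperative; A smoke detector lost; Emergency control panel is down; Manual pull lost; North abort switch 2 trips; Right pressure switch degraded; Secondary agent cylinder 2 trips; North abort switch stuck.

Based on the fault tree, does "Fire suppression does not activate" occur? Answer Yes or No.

No

Manual path fails [OR]: North abort switch stuck=not, Aft agent cylinder lost=occurs, Left zone module degraded=occurs → at least one input occurs → occurs.
Zone B lost [AND]: #2 release solenoid offline=occurs, Emergency control panel is down=not → not all inputs occur → does not occur.
Agent supply lost [AND]: Manual path fails=occurs, Zone B lost=not, Lower heat detector lost=occurs → not all inputs occur → does not occur.
Zone A down [OR]: A smoke detector lost=not, Lower discharge nozzle is inoperative=not, North abort switch 2 trips=not → no input occurs → does not occur.
Release chain down [OR]: Manual pull lost=not, Right pressure switch degraded=not, Zone A down=not → no input occurs → does not occur.
Detection loop inoperative [OR]: Release chain down=not, Secondary agent cylinder 2 trips=not → no input occurs → does not occur.
Fire suppression does not activate [OR]: Agent supply lost=not, Detection loop inoperative=not, Lower zone module 2 degraded=not → no input occurs → does not occur.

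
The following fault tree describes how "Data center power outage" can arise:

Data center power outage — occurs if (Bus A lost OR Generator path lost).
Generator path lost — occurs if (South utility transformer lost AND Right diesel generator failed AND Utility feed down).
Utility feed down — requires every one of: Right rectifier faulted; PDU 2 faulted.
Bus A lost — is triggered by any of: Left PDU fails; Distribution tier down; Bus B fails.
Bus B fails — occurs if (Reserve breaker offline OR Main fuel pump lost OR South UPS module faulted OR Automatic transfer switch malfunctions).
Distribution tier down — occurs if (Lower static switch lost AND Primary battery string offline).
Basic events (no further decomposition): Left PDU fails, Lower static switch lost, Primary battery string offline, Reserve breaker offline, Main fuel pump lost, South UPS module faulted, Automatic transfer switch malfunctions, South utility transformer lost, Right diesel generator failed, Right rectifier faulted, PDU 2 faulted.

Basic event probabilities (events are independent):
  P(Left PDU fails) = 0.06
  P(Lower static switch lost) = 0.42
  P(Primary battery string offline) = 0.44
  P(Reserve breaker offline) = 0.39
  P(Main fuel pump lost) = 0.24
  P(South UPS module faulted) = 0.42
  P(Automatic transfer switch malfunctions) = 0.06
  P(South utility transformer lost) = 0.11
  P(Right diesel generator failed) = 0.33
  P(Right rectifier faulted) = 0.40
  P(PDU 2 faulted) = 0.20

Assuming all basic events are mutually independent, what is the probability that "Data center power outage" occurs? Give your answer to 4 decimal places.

P(Distribution tier down) [AND] = 0.42 × 0.44 = 0.184800
P(Bus B fails) [OR] = 1 − (1−0.39) × (1−0.24) × (1−0.42) × (1−0.06) = 0.747245
P(Bus A lost) [OR] = 1 − (1−0.06) × (1−0.184800) × (1−0.747245) = 0.806317
P(Utility feed down) [AND] = 0.40 × 0.20 = 0.080000
P(Generator path lost) [AND] = 0.11 × 0.33 × 0.080000 = 0.002904
P(Data center power outage) [OR] = 1 − (1−0.806317) × (1−0.002904) = 0.806879
Rounded to 4 decimal places: P(Data center power outage) ≈ 0.8069.

0.8069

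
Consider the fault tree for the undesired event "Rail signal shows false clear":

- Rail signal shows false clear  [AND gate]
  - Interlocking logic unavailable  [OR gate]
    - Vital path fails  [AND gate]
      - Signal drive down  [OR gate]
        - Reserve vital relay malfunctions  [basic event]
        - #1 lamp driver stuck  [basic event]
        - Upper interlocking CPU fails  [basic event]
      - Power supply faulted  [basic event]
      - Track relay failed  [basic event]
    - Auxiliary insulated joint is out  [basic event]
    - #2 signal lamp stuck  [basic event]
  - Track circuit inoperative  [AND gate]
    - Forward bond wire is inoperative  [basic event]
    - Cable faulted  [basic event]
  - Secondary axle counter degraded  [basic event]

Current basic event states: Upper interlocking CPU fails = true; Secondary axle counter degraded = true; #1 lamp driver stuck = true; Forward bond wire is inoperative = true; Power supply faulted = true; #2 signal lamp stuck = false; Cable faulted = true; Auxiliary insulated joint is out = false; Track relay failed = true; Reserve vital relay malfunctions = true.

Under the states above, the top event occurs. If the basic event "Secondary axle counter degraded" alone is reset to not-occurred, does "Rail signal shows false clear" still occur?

No

Counterfactual: set "Secondary axle counter degraded" to not occurred.
Signal drive down [OR]: Reserve vital relay malfunctions=occurs, #1 lamp driver stuck=occurs, Upper interlocking CPU fails=occurs → at least one input occurs → occurs.
Vital path fails [AND]: Signal drive down=occurs, Power supply faulted=occurs, Track relay failed=occurs → all inputs occur → occurs.
Interlocking logic unavailable [OR]: Vital path fails=occurs, Auxiliary insulated joint is out=not, #2 signal lamp stuck=not → at least one input occurs → occurs.
Track circuit inoperative [AND]: Forward bond wire is inoperative=occurs, Cable faulted=occurs → all inputs occur → occurs.
Rail signal shows false clear [AND]: Interlocking logic unavailable=occurs, Track circuit inoperative=occurs, Secondary axle counter degraded=not → not all inputs occur → does not occur.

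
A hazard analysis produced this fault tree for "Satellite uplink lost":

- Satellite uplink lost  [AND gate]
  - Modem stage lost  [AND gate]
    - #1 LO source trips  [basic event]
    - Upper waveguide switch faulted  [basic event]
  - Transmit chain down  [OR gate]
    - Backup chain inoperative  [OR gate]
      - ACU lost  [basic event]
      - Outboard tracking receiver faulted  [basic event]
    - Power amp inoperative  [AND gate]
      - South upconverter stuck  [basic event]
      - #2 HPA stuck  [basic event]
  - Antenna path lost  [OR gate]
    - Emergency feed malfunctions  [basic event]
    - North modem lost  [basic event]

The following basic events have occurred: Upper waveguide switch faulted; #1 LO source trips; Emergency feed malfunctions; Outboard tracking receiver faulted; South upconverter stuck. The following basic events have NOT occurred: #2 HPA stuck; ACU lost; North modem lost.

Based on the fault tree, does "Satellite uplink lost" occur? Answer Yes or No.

Modem stage lost [AND]: #1 LO source trips=occurs, Upper waveguide switch faulted=occurs → all inputs occur → occurs.
Backup chain inoperative [OR]: ACU lost=not, Outboard tracking receiver faulted=occurs → at least one input occurs → occurs.
Power amp inoperative [AND]: South upconverter stuck=occurs, #2 HPA stuck=not → not all inputs occur → does not occur.
Transmit chain down [OR]: Backup chain inoperative=occurs, Power amp inoperative=not → at least one input occurs → occurs.
Antenna path lost [OR]: Emergency feed malfunctions=occurs, North modem lost=not → at least one input occurs → occurs.
Satellite uplink lost [AND]: Modem stage lost=occurs, Transmit chain down=occurs, Antenna path lost=occurs → all inputs occur → occurs.

Yes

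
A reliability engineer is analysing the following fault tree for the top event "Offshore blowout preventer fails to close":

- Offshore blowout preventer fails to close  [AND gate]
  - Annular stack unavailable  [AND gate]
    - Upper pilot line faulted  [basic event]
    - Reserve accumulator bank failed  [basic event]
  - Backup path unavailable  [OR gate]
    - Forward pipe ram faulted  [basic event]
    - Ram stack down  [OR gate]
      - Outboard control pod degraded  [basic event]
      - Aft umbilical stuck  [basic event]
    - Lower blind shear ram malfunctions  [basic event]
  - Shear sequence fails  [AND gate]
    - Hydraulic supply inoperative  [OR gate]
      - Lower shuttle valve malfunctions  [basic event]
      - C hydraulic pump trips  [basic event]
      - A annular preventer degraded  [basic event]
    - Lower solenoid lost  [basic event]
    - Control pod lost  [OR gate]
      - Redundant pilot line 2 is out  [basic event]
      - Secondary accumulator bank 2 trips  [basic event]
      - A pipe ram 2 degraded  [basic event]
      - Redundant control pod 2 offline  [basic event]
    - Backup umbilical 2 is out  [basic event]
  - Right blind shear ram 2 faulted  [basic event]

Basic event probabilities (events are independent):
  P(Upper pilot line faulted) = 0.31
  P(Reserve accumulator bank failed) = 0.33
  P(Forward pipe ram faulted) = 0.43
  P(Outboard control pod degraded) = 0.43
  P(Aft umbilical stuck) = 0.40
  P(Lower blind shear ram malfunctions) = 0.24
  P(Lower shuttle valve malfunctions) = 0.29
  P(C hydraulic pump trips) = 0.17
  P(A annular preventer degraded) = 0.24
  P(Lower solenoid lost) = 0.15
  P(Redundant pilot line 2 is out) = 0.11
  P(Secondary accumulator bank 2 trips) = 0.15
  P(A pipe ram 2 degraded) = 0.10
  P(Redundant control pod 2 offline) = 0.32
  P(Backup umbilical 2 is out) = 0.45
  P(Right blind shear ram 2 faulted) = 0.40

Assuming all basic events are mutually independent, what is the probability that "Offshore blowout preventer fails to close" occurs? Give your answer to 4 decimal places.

0.0007

P(Annular stack unavailable) [AND] = 0.31 × 0.33 = 0.102300
P(Ram stack down) [OR] = 1 − (1−0.43) × (1−0.40) = 0.658000
P(Backup path unavailable) [OR] = 1 − (1−0.43) × (1−0.658000) × (1−0.24) = 0.851846
P(Hydraulic supply inoperative) [OR] = 1 − (1−0.29) × (1−0.17) × (1−0.24) = 0.552132
P(Control pod lost) [OR] = 1 − (1−0.11) × (1−0.15) × (1−0.10) × (1−0.32) = 0.537022
P(Shear sequence fails) [AND] = 0.552132 × 0.15 × 0.537022 × 0.45 = 0.020014
P(Offshore blowout preventer fails to close) [AND] = 0.102300 × 0.851846 × 0.020014 × 0.40 = 0.000698
Rounded to 4 decimal places: P(Offshore blowout preventer fails to close) ≈ 0.0007.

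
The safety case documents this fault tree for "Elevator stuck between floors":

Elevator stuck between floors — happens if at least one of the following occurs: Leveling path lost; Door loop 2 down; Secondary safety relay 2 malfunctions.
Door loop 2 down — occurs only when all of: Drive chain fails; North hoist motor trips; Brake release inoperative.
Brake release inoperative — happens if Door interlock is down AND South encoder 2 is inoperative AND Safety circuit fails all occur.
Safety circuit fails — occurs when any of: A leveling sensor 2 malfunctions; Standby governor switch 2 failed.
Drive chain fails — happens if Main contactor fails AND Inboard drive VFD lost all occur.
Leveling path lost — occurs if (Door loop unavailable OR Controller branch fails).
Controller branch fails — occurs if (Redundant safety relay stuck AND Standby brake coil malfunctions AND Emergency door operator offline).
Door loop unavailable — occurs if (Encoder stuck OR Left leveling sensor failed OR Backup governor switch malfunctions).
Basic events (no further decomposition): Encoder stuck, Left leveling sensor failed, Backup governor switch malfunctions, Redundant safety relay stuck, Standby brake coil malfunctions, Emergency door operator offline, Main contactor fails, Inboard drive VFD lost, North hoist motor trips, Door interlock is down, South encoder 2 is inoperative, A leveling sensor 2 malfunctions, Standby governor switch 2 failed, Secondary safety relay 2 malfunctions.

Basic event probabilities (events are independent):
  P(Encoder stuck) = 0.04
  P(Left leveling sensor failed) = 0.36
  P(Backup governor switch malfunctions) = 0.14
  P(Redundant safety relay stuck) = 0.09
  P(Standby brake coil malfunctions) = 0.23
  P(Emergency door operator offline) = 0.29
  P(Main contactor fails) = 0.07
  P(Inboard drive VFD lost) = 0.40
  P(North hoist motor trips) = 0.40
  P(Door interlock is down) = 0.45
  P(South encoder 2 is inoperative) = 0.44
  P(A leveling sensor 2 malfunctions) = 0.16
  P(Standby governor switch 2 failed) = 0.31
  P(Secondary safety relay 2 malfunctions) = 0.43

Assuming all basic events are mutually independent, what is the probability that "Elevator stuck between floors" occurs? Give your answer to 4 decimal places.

0.7009

P(Door loop unavailable) [OR] = 1 − (1−0.04) × (1−0.36) × (1−0.14) = 0.471616
P(Controller branch fails) [AND] = 0.09 × 0.23 × 0.29 = 0.006003
P(Leveling path lost) [OR] = 1 − (1−0.471616) × (1−0.006003) = 0.474788
P(Drive chain fails) [AND] = 0.07 × 0.40 = 0.028000
P(Safety circuit fails) [OR] = 1 − (1−0.16) × (1−0.31) = 0.420400
P(Brake release inoperative) [AND] = 0.45 × 0.44 × 0.420400 = 0.083239
P(Door loop 2 down) [AND] = 0.028000 × 0.40 × 0.083239 = 0.000932
P(Elevator stuck between floors) [OR] = 1 − (1−0.474788) × (1−0.000932) × (1−0.43) = 0.700908
Rounded to 4 decimal places: P(Elevator stuck between floors) ≈ 0.7009.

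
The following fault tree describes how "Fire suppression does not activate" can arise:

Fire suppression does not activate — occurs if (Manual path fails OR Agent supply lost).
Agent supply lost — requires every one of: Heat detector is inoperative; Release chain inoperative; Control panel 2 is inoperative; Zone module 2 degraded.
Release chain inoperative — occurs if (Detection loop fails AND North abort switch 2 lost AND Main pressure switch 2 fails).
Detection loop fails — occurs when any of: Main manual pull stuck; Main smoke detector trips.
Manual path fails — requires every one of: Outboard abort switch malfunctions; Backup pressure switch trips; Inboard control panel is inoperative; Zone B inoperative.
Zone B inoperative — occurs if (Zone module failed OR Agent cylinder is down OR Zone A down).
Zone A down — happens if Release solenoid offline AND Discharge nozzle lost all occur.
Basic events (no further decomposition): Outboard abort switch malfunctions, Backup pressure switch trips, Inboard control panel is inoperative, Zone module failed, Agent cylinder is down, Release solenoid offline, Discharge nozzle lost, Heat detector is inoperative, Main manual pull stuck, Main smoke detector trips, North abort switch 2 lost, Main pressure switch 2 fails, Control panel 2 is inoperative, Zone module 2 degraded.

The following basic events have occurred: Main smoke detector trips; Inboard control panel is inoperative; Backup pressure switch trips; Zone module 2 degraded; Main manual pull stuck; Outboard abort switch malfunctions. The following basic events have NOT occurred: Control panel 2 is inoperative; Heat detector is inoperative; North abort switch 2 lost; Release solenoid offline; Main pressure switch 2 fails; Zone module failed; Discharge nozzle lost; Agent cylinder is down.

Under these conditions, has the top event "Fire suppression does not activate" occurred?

Zone A down [AND]: Release solenoid offline=not, Discharge nozzle lost=not → not all inputs occur → does not occur.
Zone B inoperative [OR]: Zone module failed=not, Agent cylinder is down=not, Zone A down=not → no input occurs → does not occur.
Manual path fails [AND]: Outboard abort switch malfunctions=occurs, Backup pressure switch trips=occurs, Inboard control panel is inoperative=occurs, Zone B inoperative=not → not all inputs occur → does not occur.
Detection loop fails [OR]: Main manual pull stuck=occurs, Main smoke detector trips=occurs → at least one input occurs → occurs.
Release chain inoperative [AND]: Detection loop fails=occurs, North abort switch 2 lost=not, Main pressure switch 2 fails=not → not all inputs occur → does not occur.
Agent supply lost [AND]: Heat detector is inoperative=not, Release chain inoperative=not, Control panel 2 is inoperative=not, Zone module 2 degraded=occurs → not all inputs occur → does not occur.
Fire suppression does not activate [OR]: Manual path fails=not, Agent supply lost=not → no input occurs → does not occur.

No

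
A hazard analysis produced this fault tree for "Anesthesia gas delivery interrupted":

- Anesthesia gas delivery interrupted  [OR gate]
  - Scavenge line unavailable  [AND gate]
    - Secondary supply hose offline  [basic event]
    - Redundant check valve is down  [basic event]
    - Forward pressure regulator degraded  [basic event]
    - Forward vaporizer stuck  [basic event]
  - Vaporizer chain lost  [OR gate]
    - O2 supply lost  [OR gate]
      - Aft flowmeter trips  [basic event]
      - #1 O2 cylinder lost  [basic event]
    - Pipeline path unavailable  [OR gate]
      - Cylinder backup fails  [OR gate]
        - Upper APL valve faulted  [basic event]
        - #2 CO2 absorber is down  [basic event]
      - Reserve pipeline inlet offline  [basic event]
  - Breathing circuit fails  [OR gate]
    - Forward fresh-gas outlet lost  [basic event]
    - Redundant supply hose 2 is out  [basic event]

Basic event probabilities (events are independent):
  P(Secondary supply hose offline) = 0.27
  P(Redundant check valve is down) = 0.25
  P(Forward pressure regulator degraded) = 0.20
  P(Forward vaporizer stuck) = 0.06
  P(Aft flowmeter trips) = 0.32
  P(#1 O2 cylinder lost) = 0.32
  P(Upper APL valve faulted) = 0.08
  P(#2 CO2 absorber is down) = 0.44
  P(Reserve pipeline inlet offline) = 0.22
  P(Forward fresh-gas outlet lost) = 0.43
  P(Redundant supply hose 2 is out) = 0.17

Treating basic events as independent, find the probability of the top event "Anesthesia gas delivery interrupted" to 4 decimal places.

0.9122

P(Scavenge line unavailable) [AND] = 0.27 × 0.25 × 0.20 × 0.06 = 0.000810
P(O2 supply lost) [OR] = 1 − (1−0.32) × (1−0.32) = 0.537600
P(Cylinder backup fails) [OR] = 1 − (1−0.08) × (1−0.44) = 0.484800
P(Pipeline path unavailable) [OR] = 1 − (1−0.484800) × (1−0.22) = 0.598144
P(Vaporizer chain lost) [OR] = 1 − (1−0.537600) × (1−0.598144) = 0.814182
P(Breathing circuit fails) [OR] = 1 − (1−0.43) × (1−0.17) = 0.526900
P(Anesthesia gas delivery interrupted) [OR] = 1 − (1−0.000810) × (1−0.814182) × (1−0.526900) = 0.912161
Rounded to 4 decimal places: P(Anesthesia gas delivery interrupted) ≈ 0.9122.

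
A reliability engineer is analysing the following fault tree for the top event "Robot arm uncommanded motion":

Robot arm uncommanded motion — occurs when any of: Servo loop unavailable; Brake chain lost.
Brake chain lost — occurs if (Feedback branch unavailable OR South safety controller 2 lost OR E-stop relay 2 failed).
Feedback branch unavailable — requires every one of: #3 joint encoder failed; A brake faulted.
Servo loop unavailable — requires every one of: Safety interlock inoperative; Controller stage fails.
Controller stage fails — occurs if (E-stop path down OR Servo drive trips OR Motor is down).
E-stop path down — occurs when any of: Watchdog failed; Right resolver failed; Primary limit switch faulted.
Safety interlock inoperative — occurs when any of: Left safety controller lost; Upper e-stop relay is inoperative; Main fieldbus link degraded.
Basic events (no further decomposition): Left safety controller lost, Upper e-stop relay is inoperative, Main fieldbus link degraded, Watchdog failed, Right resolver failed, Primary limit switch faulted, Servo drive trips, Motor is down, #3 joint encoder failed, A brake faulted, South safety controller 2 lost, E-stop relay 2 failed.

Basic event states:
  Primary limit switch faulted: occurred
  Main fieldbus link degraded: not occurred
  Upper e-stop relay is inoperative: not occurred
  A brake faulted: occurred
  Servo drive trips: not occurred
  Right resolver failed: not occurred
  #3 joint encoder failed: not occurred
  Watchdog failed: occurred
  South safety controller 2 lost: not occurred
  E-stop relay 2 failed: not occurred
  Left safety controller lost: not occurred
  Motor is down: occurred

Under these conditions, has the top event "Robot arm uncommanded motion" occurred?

Safety interlock inoperative [OR]: Left safety controller lost=not, Upper e-stop relay is inoperative=not, Main fieldbus link degraded=not → no input occurs → does not occur.
E-stop path down [OR]: Watchdog failed=occurs, Right resolver failed=not, Primary limit switch faulted=occurs → at least one input occurs → occurs.
Controller stage fails [OR]: E-stop path down=occurs, Servo drive trips=not, Motor is down=occurs → at least one input occurs → occurs.
Servo loop unavailable [AND]: Safety interlock inoperative=not, Controller stage fails=occurs → not all inputs occur → does not occur.
Feedback branch unavailable [AND]: #3 joint encoder failed=not, A brake faulted=occurs → not all inputs occur → does not occur.
Brake chain lost [OR]: Feedback branch unavailable=not, South safety controller 2 lost=not, E-stop relay 2 failed=not → no input occurs → does not occur.
Robot arm uncommanded motion [OR]: Servo loop unavailable=not, Brake chain lost=not → no input occurs → does not occur.

No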